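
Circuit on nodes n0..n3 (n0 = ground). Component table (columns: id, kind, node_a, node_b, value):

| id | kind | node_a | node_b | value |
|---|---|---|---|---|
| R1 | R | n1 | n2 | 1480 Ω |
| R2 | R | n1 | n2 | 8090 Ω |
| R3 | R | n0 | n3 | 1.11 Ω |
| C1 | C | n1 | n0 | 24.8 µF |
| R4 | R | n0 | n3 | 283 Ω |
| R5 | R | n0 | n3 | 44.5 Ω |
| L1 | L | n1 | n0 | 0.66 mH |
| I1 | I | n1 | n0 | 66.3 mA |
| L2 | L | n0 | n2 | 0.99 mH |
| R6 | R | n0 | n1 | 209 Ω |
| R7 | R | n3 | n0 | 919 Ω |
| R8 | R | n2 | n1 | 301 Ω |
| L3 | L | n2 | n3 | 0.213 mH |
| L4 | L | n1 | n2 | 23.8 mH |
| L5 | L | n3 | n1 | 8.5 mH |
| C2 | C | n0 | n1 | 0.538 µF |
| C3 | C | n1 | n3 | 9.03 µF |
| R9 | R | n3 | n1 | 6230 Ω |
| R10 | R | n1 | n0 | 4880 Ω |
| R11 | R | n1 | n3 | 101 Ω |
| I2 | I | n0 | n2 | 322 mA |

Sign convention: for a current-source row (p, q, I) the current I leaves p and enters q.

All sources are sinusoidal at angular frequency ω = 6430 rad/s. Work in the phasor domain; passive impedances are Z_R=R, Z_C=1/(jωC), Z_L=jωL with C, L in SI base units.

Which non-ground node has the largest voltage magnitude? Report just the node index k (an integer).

1

Apply KCL at each of the 3 non-ground nodes and solve the resulting linear system.
Node n1: branches {R1, R2, C1, L1, I1, R6, R8, L4, L5, C2, C3, R9, R10, R11} → V_1 = -0.8333-1.097j
Node n2: branches {R1, R2, L2, R8, L3, L4, I2} → V_2 = 0.2534+0.3338j
Node n3: branches {R3, R4, R5, R7, L3, L5, C3, R9, R11} → V_3 = 0.3095-0.01651j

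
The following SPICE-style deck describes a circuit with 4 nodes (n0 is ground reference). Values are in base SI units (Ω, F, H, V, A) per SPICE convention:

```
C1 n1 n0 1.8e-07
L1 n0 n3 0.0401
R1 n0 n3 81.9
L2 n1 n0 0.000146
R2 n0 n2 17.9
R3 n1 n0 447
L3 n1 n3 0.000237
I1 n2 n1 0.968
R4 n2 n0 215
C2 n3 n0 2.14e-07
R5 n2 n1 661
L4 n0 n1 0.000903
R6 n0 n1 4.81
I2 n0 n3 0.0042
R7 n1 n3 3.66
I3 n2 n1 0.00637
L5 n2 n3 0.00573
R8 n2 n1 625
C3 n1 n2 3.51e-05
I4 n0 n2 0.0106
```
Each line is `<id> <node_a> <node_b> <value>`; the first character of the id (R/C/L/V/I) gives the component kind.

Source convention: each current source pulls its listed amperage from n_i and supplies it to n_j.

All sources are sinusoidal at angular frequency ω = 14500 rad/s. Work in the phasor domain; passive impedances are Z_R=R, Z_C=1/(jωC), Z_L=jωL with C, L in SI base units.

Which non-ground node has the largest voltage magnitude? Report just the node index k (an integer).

2

Element admittances at ω=14500 rad/s:
  Y(C1) = 0.000+0.002610j S between n1,n0
  Y(L1) = 0.000-0.001720j S between n0,n3
  Y(R1) = 0.01221+0.000j S between n0,n3
  Y(L2) = 0.000-0.4724j S between n1,n0
  Y(R2) = 0.05587+0.000j S between n0,n2
  Y(R3) = 0.002237+0.000j S between n1,n0
  Y(L3) = 0.000-0.2910j S between n1,n3
  I1: injects 0.968 A into n1 (from n2)
  Y(R4) = 0.004651+0.000j S between n2,n0
  Y(C2) = 0.000+0.003103j S between n3,n0
  Y(R5) = 0.001513+0.000j S between n2,n1
  Y(L4) = 0.000-0.07637j S between n0,n1
  Y(R6) = 0.2079+0.000j S between n0,n1
  I2: injects 0.0042 A into n3 (from n0)
  Y(R7) = 0.2732+0.000j S between n1,n3
  I3: injects 0.00637 A into n1 (from n2)
  Y(L5) = 0.000-0.01204j S between n2,n3
  Y(R8) = 0.001600+0.000j S between n2,n1
  Y(C3) = 0.000+0.5090j S between n1,n2
  I4: injects 0.0106 A into n2 (from n0)
Assemble and solve the 3×3 MNA system:
  V(n1)=0.1917-0.04612j  V(n2)=-0.05075+1.884j  V(n3)=0.2275+0.002981j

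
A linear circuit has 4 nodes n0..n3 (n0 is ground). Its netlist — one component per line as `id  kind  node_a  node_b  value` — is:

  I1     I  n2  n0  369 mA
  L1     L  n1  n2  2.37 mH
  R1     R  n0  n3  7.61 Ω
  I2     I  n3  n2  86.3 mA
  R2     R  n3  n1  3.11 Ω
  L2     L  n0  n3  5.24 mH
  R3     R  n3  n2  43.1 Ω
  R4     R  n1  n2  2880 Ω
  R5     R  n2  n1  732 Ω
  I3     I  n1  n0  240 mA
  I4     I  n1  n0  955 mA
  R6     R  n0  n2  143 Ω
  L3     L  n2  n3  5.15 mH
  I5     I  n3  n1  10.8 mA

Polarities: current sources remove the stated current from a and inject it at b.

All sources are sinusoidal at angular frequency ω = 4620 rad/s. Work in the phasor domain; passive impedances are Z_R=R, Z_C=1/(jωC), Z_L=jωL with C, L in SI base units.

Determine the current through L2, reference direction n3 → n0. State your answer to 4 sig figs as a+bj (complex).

Element admittances at ω=4620 rad/s:
  I1: injects 0.369 A into n0 (from n2)
  Y(L1) = 0.000-0.09133j S between n1,n2
  Y(R1) = 0.1314+0.000j S between n0,n3
  I2: injects 0.0863 A into n2 (from n3)
  Y(R2) = 0.3215+0.000j S between n3,n1
  Y(L2) = 0.000-0.04131j S between n0,n3
  Y(R3) = 0.02320+0.000j S between n3,n2
  Y(R4) = 0.0003472+0.000j S between n1,n2
  Y(R5) = 0.001366+0.000j S between n2,n1
  I3: injects 0.24 A into n0 (from n1)
  I4: injects 0.955 A into n0 (from n1)
  Y(R6) = 0.006993+0.000j S between n0,n2
  Y(L3) = 0.000-0.04203j S between n2,n3
  I5: injects 0.0108 A into n1 (from n3)
Assemble and solve the 3×3 MNA system:
  V(n1)=-14.16-3.244j  V(n2)=-13.33-4.063j  V(n3)=-10.25-3.005j

-0.1241+0.4233j A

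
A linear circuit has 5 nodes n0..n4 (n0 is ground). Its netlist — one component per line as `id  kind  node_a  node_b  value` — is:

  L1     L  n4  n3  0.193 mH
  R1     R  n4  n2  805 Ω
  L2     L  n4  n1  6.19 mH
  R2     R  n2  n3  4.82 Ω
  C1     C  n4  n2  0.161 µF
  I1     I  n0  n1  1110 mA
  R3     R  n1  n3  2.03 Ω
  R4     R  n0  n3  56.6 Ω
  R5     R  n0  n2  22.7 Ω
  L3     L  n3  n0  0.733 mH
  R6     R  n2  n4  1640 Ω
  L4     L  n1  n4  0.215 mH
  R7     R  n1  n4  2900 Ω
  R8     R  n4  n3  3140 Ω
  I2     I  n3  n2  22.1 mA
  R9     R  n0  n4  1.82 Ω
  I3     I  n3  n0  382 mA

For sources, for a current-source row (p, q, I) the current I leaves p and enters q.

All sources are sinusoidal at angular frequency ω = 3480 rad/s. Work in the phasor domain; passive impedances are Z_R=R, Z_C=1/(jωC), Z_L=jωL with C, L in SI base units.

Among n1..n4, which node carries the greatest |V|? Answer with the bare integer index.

1

Element admittances at ω=3480 rad/s:
  Y(L1) = 0.000-1.489j S between n4,n3
  Y(R1) = 0.001242+0.000j S between n4,n2
  Y(L2) = 0.000-0.04642j S between n4,n1
  Y(R2) = 0.2075+0.000j S between n2,n3
  Y(C1) = 0.000+0.0005603j S between n4,n2
  I1: injects 1.11 A into n1 (from n0)
  Y(R3) = 0.4926+0.000j S between n1,n3
  Y(R4) = 0.01767+0.000j S between n0,n3
  Y(R5) = 0.04405+0.000j S between n0,n2
  Y(L3) = 0.000-0.3920j S between n3,n0
  Y(R6) = 0.0006098+0.000j S between n2,n4
  Y(L4) = 0.000-1.337j S between n1,n4
  Y(R7) = 0.0003448+0.000j S between n1,n4
  Y(R8) = 0.0003185+0.000j S between n4,n3
  I2: injects 0.0221 A into n2 (from n3)
  Y(R9) = 0.5495+0.000j S between n0,n4
  I3: injects 0.382 A into n0 (from n3)
Assemble and solve the 4×4 MNA system:
  V(n1)=1.301+1.005j  V(n2)=0.6261+0.2424j  V(n3)=0.6493+0.2911j  V(n4)=1.046+0.4344j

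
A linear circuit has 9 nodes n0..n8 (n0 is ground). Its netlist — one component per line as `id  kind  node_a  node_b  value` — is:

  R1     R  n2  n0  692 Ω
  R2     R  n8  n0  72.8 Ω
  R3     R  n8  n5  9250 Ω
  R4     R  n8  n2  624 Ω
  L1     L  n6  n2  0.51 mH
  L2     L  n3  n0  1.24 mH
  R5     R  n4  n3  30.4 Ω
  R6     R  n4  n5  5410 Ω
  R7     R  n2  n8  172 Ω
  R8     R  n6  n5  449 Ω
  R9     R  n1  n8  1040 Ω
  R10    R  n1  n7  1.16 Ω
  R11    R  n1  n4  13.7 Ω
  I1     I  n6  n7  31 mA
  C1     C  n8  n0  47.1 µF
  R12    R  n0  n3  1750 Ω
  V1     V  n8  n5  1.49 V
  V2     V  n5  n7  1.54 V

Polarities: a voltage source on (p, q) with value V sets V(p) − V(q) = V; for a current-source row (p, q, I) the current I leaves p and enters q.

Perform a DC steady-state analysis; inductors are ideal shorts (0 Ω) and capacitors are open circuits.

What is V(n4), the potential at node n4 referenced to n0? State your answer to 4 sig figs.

Apply KCL at each of the 8 non-ground nodes and solve the resulting linear system.
Node n1: branches {R9, R10, R11} → V_1 = -1.076
Node n2: branches {R1, R4, L1, R7} → V_2 = -1.424
Node n3: branches {L2, R5, R12} → V_3 = 0.000
Node n4: branches {R5, R6, R11} → V_4 = -0.7400
Node n5: branches {R3, R6, R8, V1, V2} → V_5 = 0.4318
Node n6: branches {L1, R8, I1} → V_6 = -1.424
Node n7: branches {R10, I1, V2} → V_7 = -1.108
Node n8: branches {R2, R3, R4, R7, R9, C1, V1} → V_8 = 1.922
Source currents: i(L1)=-0.02687, i(L2)=-0.02434, i(V1)=-0.05425, i(V2)=-0.05844

-0.7400 V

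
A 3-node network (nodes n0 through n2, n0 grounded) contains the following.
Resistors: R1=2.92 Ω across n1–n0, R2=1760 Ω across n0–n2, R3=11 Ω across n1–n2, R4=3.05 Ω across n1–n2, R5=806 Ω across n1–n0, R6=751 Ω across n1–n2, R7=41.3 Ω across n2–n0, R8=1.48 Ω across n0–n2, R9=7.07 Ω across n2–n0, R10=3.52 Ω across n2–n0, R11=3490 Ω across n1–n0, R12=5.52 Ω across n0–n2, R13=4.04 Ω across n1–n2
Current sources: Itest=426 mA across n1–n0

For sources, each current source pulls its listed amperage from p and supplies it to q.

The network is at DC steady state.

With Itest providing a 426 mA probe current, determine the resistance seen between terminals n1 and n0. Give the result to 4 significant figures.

R_eq = 1.272 Ω

Apply KCL at each of the 2 non-ground nodes and solve the resulting linear system.
Node n1: branches {R1, R3, R4, R5, R6, R11, R13, Itest} → V_1 = -0.5420
Node n2: branches {R2, R3, R4, R6, R7, R8, R9, R10, R12, R13} → V_2 = -0.1833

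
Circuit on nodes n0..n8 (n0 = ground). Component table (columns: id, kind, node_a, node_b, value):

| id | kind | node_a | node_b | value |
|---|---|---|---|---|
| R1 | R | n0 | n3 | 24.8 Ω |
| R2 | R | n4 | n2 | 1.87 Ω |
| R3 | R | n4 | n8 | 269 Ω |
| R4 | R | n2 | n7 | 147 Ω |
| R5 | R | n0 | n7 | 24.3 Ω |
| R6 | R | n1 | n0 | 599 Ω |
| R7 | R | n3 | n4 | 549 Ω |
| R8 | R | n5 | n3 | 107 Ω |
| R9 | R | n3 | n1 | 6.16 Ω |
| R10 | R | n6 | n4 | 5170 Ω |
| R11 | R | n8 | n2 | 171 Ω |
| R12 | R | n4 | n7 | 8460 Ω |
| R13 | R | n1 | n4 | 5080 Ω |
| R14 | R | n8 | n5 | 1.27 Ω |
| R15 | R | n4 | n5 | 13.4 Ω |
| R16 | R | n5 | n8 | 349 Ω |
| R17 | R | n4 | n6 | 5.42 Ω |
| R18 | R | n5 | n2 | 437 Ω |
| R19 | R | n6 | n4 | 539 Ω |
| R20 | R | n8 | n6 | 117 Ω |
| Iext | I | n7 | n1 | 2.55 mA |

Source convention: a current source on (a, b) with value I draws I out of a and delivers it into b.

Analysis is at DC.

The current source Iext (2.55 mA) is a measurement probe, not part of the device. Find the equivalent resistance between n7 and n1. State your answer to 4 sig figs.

MNA unknowns: 8 node voltages V₁..V_8
R1: Y=0.04032 on G[0,3]
R2: Y=0.5348 on G[4,2]
R3: Y=0.003717 on G[4,8]
R4: Y=0.006803 on G[2,7]
R5: Y=0.04115 on G[0,7]
R6: Y=0.001669 on G[1,0]
R7: Y=0.001821 on G[3,4]
R8: Y=0.009346 on G[5,3]
R9: Y=0.1623 on G[3,1]
R10: Y=0.0001934 on G[6,4]
R11: Y=0.005848 on G[8,2]
R12: Y=0.0001182 on G[4,7]
R13: Y=0.0001969 on G[1,4]
R14: Y=0.7874 on G[8,5]
R15: Y=0.07463 on G[4,5]
R16: Y=0.002865 on G[5,8]
R17: Y=0.1845 on G[4,6]
R18: Y=0.002288 on G[5,2]
R19: Y=0.001855 on G[6,4]
R20: Y=0.008547 on G[8,6]
Iext: z[7]−=0.00255, z[1]+=0.00255
solve → V1=0.06503, V2=0.009448, V3=0.05005, V4=0.01016, V5=0.01371, V6=0.01031, V7=-0.05168, V8=0.01362

R_eq = 45.77 Ω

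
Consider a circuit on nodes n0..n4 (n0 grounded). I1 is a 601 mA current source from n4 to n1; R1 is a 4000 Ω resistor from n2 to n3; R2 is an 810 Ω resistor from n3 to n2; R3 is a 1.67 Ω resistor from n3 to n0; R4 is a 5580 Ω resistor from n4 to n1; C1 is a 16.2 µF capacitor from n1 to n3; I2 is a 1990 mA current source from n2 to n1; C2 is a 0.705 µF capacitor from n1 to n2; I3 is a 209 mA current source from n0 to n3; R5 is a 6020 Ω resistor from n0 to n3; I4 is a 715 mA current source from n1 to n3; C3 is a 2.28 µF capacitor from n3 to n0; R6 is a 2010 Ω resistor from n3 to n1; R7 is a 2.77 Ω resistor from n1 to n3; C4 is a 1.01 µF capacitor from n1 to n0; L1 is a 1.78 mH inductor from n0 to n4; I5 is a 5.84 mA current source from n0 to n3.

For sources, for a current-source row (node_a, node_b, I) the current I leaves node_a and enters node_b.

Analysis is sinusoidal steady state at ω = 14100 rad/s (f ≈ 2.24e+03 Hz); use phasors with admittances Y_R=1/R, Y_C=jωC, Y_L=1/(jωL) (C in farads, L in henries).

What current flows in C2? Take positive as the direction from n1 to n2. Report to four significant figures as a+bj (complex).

Element admittances at ω=14100 rad/s:
  I1: injects 0.601 A into n1 (from n4)
  Y(R1) = 0.0002500+0.000j S between n2,n3
  Y(R2) = 0.001235+0.000j S between n3,n2
  Y(R3) = 0.5988+0.000j S between n3,n0
  Y(R4) = 0.0001792+0.000j S between n4,n1
  Y(C1) = 0.000+0.2284j S between n1,n3
  I2: injects 1.99 A into n1 (from n2)
  Y(C2) = 0.000+0.009940j S between n1,n2
  I3: injects 0.209 A into n3 (from n0)
  Y(R5) = 0.0001661+0.000j S between n0,n3
  I4: injects 0.715 A into n3 (from n1)
  Y(C3) = 0.000+0.03215j S between n3,n0
  Y(R6) = 0.0004975+0.000j S between n3,n1
  Y(R7) = 0.3610+0.000j S between n1,n3
  Y(C4) = 0.000+0.01424j S between n1,n0
  Y(L1) = 0.000-0.03984j S between n0,n4
  I5: injects 0.00584 A into n3 (from n0)
Assemble and solve the 4×4 MNA system:
  V(n1)=0.8074-0.5983j  V(n2)=-28.35+195.2j  V(n3)=1.342-0.09558j  V(n4)=-0.06514-15.08j

1.946+0.2899j A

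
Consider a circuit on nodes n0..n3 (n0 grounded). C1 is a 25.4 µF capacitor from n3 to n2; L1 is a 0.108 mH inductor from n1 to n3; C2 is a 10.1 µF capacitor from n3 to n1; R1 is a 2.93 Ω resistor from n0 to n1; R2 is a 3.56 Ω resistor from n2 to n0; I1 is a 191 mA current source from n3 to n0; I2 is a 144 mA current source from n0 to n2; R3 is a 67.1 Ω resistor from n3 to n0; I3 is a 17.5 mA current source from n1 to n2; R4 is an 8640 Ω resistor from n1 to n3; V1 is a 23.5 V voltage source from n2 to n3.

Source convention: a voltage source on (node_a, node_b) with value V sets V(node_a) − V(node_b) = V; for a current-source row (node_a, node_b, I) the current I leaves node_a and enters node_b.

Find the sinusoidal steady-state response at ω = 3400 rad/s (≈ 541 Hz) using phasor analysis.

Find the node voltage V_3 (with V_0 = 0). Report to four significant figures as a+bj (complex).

-10.48-0.7036j V

MNA unknowns: 3 node voltages V₁..V_3 plus 1 source current (V1)
C1: Y=0.000+0.08636j on G[3,2]
L1: Y=0.000-2.723j on G[1,3]
C2: Y=0.000+0.03434j on G[3,1]
R1: Y=0.3413+0.000j on G[0,1]
R2: Y=0.2809+0.000j on G[2,0]
I1: z[3]−=0.191, z[0]+=0.191
I2: z[0]−=0.144, z[2]+=0.144
R3: Y=0.01490+0.000j on G[3,0]
I3: z[1]−=0.0175, z[2]+=0.0175
R4: Y=0.0001157+0.000j on G[1,3]
V1: row V2−V3=23.5, i_V1 at 2,3
solve → V1=-10.40+0.6098j, V2=13.02-0.7036j, V3=-10.48-0.7036j
aux → i_V1=-3.497-1.832j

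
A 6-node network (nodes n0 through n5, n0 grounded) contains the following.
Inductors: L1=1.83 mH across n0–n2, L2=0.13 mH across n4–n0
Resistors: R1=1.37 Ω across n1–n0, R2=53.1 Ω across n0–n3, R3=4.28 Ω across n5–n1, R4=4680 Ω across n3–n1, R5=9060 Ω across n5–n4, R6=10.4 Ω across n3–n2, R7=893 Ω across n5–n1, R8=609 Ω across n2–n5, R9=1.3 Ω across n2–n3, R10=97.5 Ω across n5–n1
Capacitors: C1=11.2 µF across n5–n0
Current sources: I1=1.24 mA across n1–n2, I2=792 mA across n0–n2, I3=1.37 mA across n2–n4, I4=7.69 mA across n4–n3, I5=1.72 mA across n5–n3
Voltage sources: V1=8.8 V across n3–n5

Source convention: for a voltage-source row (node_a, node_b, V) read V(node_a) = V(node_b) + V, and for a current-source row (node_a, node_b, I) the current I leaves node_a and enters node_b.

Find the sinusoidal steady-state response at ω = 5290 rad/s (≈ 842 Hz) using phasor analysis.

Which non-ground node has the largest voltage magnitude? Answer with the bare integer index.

Element admittances at ω=5290 rad/s:
  Y(L1) = 0.000-0.1033j S between n0,n2
  Y(R1) = 0.7299+0.000j S between n1,n0
  Y(R2) = 0.01883+0.000j S between n0,n3
  Y(R3) = 0.2336+0.000j S between n5,n1
  Y(C1) = 0.000+0.05925j S between n5,n0
  Y(R4) = 0.0002137+0.000j S between n3,n1
  I1: injects 0.00124 A into n2 (from n1)
  Y(L2) = 0.000-1.454j S between n4,n0
  Y(R5) = 0.0001104+0.000j S between n5,n4
  I2: injects 0.792 A into n2 (from n0)
  Y(R6) = 0.09615+0.000j S between n3,n2
  I3: injects 0.00137 A into n4 (from n2)
  Y(R7) = 0.001120+0.000j S between n5,n1
  I4: injects 0.00769 A into n3 (from n4)
  I5: injects 0.00172 A into n3 (from n5)
  Y(R8) = 0.001642+0.000j S between n2,n5
  Y(R9) = 0.7692+0.000j S between n2,n3
  Y(R10) = 0.01026+0.000j S between n5,n1
  V1: constraint V(n3)−V(n5) = 8.8
Assemble and solve the 6×6 MNA system:
  V(n1)=0.3596+1.228j  V(n2)=10.39+6.123j  V(n3)=10.23+4.885j  V(n4)=-0.0003711-0.004238j  V(n5)=1.427+4.885j
  i(V1)=-0.04065+0.9789j

2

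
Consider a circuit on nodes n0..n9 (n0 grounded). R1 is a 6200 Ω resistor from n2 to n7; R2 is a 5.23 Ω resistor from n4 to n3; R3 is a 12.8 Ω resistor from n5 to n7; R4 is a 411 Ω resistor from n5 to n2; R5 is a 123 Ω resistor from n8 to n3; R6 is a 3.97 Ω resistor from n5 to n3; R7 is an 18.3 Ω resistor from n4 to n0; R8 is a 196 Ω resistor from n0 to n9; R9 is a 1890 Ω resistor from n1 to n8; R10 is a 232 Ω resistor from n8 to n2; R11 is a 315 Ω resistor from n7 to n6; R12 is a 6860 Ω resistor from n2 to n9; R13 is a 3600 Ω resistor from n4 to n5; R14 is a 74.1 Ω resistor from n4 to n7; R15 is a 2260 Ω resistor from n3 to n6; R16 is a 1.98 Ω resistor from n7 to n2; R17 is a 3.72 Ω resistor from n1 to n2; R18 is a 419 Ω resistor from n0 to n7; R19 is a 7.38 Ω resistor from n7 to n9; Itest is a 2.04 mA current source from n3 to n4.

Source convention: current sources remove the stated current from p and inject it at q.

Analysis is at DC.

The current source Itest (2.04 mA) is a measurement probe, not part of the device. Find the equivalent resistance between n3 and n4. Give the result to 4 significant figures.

R_eq = 4.838 Ω

Element admittances at DC:
  Y(R1) = 0.0001613 S between n2,n7
  Y(R2) = 0.1912 S between n4,n3
  Y(R3) = 0.07812 S between n5,n7
  Y(R4) = 0.002433 S between n5,n2
  Y(R5) = 0.008130 S between n8,n3
  Y(R6) = 0.2519 S between n5,n3
  Y(R7) = 0.05464 S between n4,n0
  Y(R8) = 0.005102 S between n0,n9
  Y(R9) = 0.0005291 S between n1,n8
  Y(R10) = 0.004310 S between n8,n2
  Y(R11) = 0.003175 S between n7,n6
  Y(R12) = 0.0001458 S between n2,n9
  Y(R13) = 0.0002778 S between n4,n5
  Y(R14) = 0.01350 S between n4,n7
  Y(R15) = 0.0004425 S between n3,n6
  Y(R16) = 0.5051 S between n7,n2
  Y(R17) = 0.2688 S between n1,n2
  Y(R18) = 0.002387 S between n0,n7
  Y(R19) = 0.1355 S between n7,n9
  Itest: injects 0.00204 A into n4 (from n3)
Assemble and solve the 9×9 MNA system:
  V(n1)=-0.006667  V(n2)=-0.006664  V(n3)=-0.008983  V(n4)=0.0008878  V(n5)=-0.008408  V(n6)=-0.006929  V(n7)=-0.006642  V(n8)=-0.008118  V(n9)=-0.006401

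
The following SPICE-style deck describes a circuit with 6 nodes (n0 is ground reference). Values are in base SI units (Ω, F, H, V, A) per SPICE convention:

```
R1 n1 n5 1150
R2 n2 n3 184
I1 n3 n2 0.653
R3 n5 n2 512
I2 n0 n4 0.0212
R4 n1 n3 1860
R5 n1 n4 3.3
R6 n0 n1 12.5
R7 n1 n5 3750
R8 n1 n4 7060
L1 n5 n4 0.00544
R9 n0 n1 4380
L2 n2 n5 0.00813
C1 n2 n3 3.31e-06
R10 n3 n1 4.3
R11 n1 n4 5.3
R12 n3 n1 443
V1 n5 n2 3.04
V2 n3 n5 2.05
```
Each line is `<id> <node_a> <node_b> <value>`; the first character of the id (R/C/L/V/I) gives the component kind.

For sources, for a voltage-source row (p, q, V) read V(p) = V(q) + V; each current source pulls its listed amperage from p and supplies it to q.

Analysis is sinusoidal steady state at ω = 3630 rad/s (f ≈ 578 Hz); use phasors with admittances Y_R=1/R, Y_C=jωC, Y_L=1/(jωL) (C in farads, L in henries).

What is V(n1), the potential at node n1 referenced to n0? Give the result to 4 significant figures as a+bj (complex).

0.2642+0.000j V

Apply KCL at each of the 5 non-ground nodes and solve the resulting linear system.
Node n1: branches {R1, R4, R5, R6, R7, R8, R9, R10, R11, R12} → V_1 = 0.2642+0.000j
Node n2: branches {R2, I1, R3, L2, C1, V1} → V_2 = -4.687-0.4053j
Node n3: branches {R2, I1, R4, C1, R10, R12, V2} → V_3 = 0.4026-0.4053j
Node n4: branches {I2, R5, R8, L1, R11} → V_4 = 0.2455+0.1949j
Node n5: branches {R1, R3, R7, L1, L2, V1, V2} → V_5 = -1.647-0.4053j
Source currents: i(V1)=-0.6866+0.04185j, i(V2)=-0.7132+0.03424j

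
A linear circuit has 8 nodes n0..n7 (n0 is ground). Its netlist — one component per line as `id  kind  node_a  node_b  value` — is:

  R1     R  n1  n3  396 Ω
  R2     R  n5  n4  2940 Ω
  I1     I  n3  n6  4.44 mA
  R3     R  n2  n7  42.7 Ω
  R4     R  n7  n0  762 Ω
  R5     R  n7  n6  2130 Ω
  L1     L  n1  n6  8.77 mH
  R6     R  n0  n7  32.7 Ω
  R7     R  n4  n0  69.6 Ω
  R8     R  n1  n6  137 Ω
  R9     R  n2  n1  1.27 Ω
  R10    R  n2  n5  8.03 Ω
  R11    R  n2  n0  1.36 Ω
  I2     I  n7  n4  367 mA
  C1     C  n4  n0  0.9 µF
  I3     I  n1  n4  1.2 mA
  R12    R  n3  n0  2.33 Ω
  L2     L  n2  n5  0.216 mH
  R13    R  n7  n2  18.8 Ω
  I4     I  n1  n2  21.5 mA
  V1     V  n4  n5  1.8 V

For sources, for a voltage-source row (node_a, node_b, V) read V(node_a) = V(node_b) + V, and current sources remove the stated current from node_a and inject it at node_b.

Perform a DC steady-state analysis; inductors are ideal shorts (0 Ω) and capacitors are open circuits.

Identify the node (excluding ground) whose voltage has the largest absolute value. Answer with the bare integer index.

7

Apply KCL at each of the 7 non-ground nodes and solve the resulting linear system.
Node n1: branches {R1, L1, R8, R9, I3, I4} → V_1 = 0.08554
Node n2: branches {R3, R9, R10, R11, L2, R13, I4} → V_2 = 0.1110
Node n3: branches {R1, I1, R12} → V_3 = -0.009784
Node n4: branches {R2, R7, I2, C1, I3, V1} → V_4 = 1.911
Node n5: branches {R2, R10, L2, V1} → V_5 = 0.1110
Node n6: branches {I1, R5, L1, R8} → V_6 = 0.08554
Node n7: branches {R3, R4, R5, R6, I2, R13} → V_7 = -3.289
Source currents: i(L1)=-0.002856, i(L2)=-0.3407, i(V1)=0.3401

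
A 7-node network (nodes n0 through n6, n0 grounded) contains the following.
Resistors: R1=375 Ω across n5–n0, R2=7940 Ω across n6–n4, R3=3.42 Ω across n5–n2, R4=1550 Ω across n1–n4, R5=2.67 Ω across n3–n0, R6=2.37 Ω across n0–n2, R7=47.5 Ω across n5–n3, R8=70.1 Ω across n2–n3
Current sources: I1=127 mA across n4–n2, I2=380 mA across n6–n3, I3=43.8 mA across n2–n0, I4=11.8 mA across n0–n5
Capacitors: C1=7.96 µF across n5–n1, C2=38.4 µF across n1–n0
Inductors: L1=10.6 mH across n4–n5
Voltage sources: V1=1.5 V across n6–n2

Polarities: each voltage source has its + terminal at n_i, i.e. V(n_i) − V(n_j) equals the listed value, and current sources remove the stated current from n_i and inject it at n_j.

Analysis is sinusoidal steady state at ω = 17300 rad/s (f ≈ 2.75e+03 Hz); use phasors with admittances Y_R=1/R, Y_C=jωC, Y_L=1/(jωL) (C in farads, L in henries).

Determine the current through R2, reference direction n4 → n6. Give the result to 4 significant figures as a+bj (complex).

-0.0005946-0.002825j A

MNA unknowns: 6 node voltages V₁..V_6 plus 1 source current (V1)
R1: Y=0.002667+0.000j on G[5,0]
I1: z[4]−=0.127, z[2]+=0.127
C1: Y=0.000+0.1377j on G[5,1]
R2: Y=0.0001259+0.000j on G[6,4]
R3: Y=0.2924+0.000j on G[5,2]
I2: z[6]−=0.38, z[3]+=0.38
R4: Y=0.0006452+0.000j on G[1,4]
C2: Y=0.000+0.6643j on G[1,0]
I3: z[2]−=0.0438, z[0]+=0.0438
L1: Y=0.000-0.005453j on G[4,5]
R5: Y=0.3745+0.000j on G[3,0]
I4: z[0]−=0.0118, z[5]+=0.0118
R6: Y=0.4219+0.000j on G[0,2]
R7: Y=0.02105+0.000j on G[5,3]
R8: Y=0.01427+0.000j on G[2,3]
V1: row V6−V2=1.5, i_V1 at 6,2
solve → V1=-0.1482+0.09032j, V2=-0.6957+0.2008j, V3=0.8640+0.03310j, V4=-3.917-22.23j, V5=-0.7587+0.5084j, V6=0.8043+0.2008j
aux → i_V1=-0.3806-0.002825j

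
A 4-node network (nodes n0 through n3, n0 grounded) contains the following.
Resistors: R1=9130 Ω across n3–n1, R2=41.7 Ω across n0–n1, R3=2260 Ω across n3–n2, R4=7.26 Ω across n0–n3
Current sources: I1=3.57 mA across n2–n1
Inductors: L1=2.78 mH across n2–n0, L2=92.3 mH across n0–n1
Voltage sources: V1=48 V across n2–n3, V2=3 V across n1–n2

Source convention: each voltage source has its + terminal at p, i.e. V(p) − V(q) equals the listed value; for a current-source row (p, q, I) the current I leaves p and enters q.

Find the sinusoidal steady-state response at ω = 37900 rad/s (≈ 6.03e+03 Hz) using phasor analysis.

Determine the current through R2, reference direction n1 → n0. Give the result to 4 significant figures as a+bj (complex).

1.038+0.05854j A

Apply KCL at each of the 3 non-ground nodes and solve the resulting linear system.
Node n1: branches {R1, I1, R2, L2, V2} → V_1 = 43.29+2.441j
Node n2: branches {I1, R3, L1, V1, V2} → V_2 = 40.29+2.441j
Node n3: branches {R1, R3, R4, V1} → V_3 = -7.710+2.441j
Source currents: i(V1)=-1.089+0.3362j, i(V2)=-1.041-0.04616j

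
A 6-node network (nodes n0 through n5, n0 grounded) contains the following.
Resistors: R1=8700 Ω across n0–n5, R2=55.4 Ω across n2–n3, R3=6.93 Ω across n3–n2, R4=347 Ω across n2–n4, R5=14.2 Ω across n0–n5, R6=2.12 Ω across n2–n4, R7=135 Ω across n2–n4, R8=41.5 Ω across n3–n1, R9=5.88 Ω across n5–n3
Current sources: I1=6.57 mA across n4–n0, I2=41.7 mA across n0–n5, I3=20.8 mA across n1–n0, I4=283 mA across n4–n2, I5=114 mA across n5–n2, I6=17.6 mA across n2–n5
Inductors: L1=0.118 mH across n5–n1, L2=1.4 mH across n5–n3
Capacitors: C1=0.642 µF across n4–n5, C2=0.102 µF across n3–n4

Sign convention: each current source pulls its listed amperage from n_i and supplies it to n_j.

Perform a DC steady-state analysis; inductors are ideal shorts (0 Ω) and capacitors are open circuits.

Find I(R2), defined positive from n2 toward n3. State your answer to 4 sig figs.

Apply KCL at each of the 5 non-ground nodes and solve the resulting linear system.
Node n1: branches {L1, I3, R8} → V_1 = 0.2032
Node n2: branches {R2, R3, R4, R6, R7, I4, I5, I6} → V_2 = 0.7565
Node n3: branches {R2, R3, L2, R8, C2, R9} → V_3 = 0.2032
Node n4: branches {I1, R4, R6, R7, I4, C1, C2} → V_4 = 0.1557
Node n5: branches {R1, L1, R5, I2, L2, I5, C1, R9, I6} → V_5 = 0.2032
Source currents: i(L1)=0.02080, i(L2)=-0.08983

0.009988 A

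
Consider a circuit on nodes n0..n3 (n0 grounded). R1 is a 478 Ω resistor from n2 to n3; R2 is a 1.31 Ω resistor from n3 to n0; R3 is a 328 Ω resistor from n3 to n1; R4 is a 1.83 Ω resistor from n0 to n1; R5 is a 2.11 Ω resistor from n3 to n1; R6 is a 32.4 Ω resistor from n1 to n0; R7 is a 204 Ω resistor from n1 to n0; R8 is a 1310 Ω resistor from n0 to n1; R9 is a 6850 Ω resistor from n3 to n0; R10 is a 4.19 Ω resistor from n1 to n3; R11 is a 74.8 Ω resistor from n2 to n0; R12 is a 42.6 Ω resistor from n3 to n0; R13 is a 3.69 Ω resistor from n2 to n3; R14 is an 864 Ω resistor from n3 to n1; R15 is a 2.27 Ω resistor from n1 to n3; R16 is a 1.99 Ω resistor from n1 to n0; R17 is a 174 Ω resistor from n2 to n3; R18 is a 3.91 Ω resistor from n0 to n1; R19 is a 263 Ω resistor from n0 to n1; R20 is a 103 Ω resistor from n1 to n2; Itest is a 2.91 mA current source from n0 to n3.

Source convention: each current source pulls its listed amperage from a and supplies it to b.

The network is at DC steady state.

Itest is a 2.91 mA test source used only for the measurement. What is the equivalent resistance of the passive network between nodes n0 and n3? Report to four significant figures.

R_eq = 0.7022 Ω

Apply KCL at each of the 3 non-ground nodes and solve the resulting linear system.
Node n1: branches {R3, R4, R5, R6, R7, R8, R10, R14, R15, R16, R18, R19, R20} → V_1 = 0.0009488
Node n2: branches {R1, R11, R13, R17, R20} → V_2 = 0.001918
Node n3: branches {R1, R2, R3, R5, R9, R10, R12, R13, R14, R15, R17, Itest} → V_3 = 0.002043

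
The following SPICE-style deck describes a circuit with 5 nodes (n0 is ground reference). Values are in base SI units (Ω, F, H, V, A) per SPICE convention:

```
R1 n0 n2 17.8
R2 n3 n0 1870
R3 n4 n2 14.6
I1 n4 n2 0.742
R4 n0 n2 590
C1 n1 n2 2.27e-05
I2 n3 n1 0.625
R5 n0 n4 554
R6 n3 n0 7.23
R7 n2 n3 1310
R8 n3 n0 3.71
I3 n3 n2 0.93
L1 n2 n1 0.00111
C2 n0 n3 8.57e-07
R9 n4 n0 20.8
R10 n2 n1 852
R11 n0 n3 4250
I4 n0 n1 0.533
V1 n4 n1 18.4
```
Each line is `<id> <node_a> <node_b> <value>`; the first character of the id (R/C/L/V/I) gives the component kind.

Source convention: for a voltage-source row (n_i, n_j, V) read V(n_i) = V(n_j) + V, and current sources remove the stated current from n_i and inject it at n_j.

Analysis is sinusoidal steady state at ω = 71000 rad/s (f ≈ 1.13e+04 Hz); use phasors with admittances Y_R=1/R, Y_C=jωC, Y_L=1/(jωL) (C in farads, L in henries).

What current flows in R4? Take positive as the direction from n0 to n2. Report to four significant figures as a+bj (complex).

MNA unknowns: 4 node voltages V₁..V_4 plus 1 source current (V1)
R1: Y=0.05618+0.000j on G[0,2]
R2: Y=0.0005348+0.000j on G[3,0]
R3: Y=0.06849+0.000j on G[4,2]
I1: z[4]−=0.742, z[2]+=0.742
R4: Y=0.001695+0.000j on G[0,2]
C1: Y=0.000+1.612j on G[1,2]
I2: z[3]−=0.625, z[1]+=0.625
R5: Y=0.001805+0.000j on G[0,4]
R6: Y=0.1383+0.000j on G[3,0]
R7: Y=0.0007634+0.000j on G[2,3]
R8: Y=0.2695+0.000j on G[3,0]
I3: z[3]−=0.93, z[2]+=0.93
L1: Y=0.000-0.01269j on G[2,1]
C2: Y=0.000+0.06085j on G[0,3]
R9: Y=0.04808+0.000j on G[4,0]
R10: Y=0.001174+0.000j on G[2,1]
R11: Y=0.0002353+0.000j on G[0,3]
I4: z[0]−=0.533, z[1]+=0.533
V1: row V4−V1=18.4, i_V1 at 4,1
solve → V1=10.71+0.7778j, V2=10.80-0.6545j, V3=-3.697+0.5482j, V4=29.11+0.7778j
aux → i_V1=-3.448-0.1369j

-0.01830+0.001109j A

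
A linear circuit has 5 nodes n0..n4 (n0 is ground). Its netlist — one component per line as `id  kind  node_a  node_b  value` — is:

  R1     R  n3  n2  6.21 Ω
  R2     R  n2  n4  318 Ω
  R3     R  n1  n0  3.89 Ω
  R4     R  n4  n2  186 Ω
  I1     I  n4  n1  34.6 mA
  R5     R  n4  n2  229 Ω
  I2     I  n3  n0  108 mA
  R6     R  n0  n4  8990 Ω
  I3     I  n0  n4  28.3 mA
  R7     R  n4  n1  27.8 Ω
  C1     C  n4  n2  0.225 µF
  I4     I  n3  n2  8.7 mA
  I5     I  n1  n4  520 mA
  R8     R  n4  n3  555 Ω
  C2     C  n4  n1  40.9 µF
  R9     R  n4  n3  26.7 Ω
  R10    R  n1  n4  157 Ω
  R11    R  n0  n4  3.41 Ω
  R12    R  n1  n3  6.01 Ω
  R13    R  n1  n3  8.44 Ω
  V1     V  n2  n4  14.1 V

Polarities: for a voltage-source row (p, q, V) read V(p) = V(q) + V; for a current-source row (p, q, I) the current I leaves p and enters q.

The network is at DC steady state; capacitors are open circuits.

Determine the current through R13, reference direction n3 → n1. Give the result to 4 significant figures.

0.3915 A

Element admittances at DC:
  Y(R1) = 0.1610 S between n3,n2
  Y(R2) = 0.003145 S between n2,n4
  Y(R3) = 0.2571 S between n1,n0
  Y(R4) = 0.005376 S between n4,n2
  I1: injects 0.0346 A into n1 (from n4)
  Y(R5) = 0.004367 S between n4,n2
  I2: injects 0.108 A into n0 (from n3)
  Y(R6) = 0.0001112 S between n0,n4
  I3: injects 0.0283 A into n4 (from n0)
  Y(R7) = 0.03597 S between n4,n1
  Y(C1) = 0.000 S between n4,n2
  I4: injects 0.0087 A into n2 (from n3)
  I5: injects 0.52 A into n4 (from n1)
  Y(R8) = 0.001802 S between n4,n3
  Y(C2) = 0.000 S between n4,n1
  Y(R9) = 0.03745 S between n4,n3
  Y(R10) = 0.006369 S between n1,n4
  Y(R11) = 0.2933 S between n0,n4
  Y(R12) = 0.1664 S between n1,n3
  Y(R13) = 0.1185 S between n1,n3
  V1: constraint V(n2)−V(n4) = 14.1
Assemble and solve the 5×5 MNA system:
  V(n1)=1.321  V(n2)=12.67  V(n3)=4.625  V(n4)=-1.429
  i(V1)=-1.469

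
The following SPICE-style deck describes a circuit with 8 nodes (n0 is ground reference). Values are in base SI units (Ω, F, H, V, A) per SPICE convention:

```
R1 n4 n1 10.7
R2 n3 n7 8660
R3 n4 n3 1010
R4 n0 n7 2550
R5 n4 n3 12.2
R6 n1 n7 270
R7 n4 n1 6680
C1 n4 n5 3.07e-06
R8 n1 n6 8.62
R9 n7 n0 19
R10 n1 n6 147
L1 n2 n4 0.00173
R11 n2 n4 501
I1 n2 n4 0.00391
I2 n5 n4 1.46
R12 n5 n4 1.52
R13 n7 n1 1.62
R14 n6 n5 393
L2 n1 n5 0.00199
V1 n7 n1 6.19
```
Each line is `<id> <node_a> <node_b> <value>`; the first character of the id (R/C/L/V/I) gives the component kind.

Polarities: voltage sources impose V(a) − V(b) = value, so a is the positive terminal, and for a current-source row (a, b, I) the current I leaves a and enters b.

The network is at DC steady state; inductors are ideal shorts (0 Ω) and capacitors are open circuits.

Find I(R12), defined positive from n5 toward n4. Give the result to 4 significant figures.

-1.279 A

MNA unknowns: 7 node voltages V₁..V_7 plus 3 source currents (L1, L2, V1)
R1: Y=0.09346 on G[4,1]
R2: Y=0.0001155 on G[3,7]
R3: Y=0.0009901 on G[4,3]
R4: Y=0.0003922 on G[0,7]
R5: Y=0.08197 on G[4,3]
R6: Y=0.003704 on G[1,7]
R7: Y=0.0001497 on G[4,1]
C1: Y=0.000 on G[4,5]
R8: Y=0.1160 on G[1,6]
R9: Y=0.05263 on G[7,0]
R10: Y=0.006803 on G[1,6]
L1: row V2−V4=0, i_L1 at 2,4
R11: Y=0.001996 on G[2,4]
I1: z[2]−=0.00391, z[4]+=0.00391
I2: z[5]−=1.46, z[4]+=1.46
R12: Y=0.6579 on G[5,4]
R13: Y=0.6173 on G[7,1]
R14: Y=0.002545 on G[6,5]
L2: row V1−V5=0, i_L2 at 1,5
V1: row V7−V1=6.19, i_V1 at 7,1
solve → V1=-6.190, V2=-4.247, V3=-4.241, V4=-4.247, V5=-6.190, V6=-6.190, V7=0.000
aux → i_L1=-0.003910, i_L2=0.1814, i_V1=-3.844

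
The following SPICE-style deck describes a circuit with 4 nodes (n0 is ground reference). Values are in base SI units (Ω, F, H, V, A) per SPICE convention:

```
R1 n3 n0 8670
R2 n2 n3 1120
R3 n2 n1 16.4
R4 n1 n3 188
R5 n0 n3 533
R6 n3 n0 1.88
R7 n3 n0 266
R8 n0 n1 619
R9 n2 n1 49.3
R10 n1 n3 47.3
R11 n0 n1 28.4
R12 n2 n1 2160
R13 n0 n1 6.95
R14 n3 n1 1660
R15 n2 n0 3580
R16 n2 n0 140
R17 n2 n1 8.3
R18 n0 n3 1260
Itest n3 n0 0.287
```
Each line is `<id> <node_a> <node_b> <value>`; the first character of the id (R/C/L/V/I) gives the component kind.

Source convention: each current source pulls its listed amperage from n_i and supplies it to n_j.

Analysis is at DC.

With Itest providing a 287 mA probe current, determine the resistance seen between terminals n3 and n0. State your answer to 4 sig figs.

R_eq = 1.777 Ω

MNA unknowns: 3 node voltages V₁..V_3
R1: Y=0.0001153 on G[3,0]
R2: Y=0.0008929 on G[2,3]
R3: Y=0.06098 on G[2,1]
R4: Y=0.005319 on G[1,3]
R5: Y=0.001876 on G[0,3]
R6: Y=0.5319 on G[3,0]
R7: Y=0.003759 on G[3,0]
R8: Y=0.001616 on G[0,1]
R9: Y=0.02028 on G[2,1]
R10: Y=0.02114 on G[1,3]
R11: Y=0.03521 on G[0,1]
R12: Y=0.0004630 on G[2,1]
R13: Y=0.1439 on G[0,1]
R14: Y=0.0006024 on G[3,1]
R15: Y=0.0002793 on G[2,0]
R16: Y=0.007143 on G[2,0]
R17: Y=0.1205 on G[2,1]
R18: Y=0.0007937 on G[0,3]
Itest: z[3]−=0.287, z[0]+=0.287
solve → V1=-0.06599, V2=-0.06555, V3=-0.5100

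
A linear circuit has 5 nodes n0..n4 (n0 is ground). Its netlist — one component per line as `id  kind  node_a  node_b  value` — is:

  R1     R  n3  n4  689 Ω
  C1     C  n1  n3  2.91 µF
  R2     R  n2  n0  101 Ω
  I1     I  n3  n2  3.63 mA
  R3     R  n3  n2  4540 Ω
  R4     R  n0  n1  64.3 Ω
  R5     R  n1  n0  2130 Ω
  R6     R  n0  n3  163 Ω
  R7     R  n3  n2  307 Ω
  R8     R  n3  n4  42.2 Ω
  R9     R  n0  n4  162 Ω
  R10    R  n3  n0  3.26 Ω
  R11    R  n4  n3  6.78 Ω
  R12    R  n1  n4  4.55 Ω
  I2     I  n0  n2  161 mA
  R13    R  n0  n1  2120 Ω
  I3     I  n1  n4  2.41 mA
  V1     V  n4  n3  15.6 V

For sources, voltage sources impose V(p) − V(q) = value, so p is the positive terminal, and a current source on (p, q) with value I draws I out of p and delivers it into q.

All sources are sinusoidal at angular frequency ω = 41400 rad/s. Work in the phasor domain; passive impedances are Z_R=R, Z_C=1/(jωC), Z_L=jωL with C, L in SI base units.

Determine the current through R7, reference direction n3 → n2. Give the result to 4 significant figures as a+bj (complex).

Element admittances at ω=41400 rad/s:
  Y(R1) = 0.001451+0.000j S between n3,n4
  Y(C1) = 0.000+0.1205j S between n1,n3
  Y(R2) = 0.009901+0.000j S between n2,n0
  I1: injects 0.00363 A into n2 (from n3)
  Y(R3) = 0.0002203+0.000j S between n3,n2
  Y(R4) = 0.01555+0.000j S between n0,n1
  Y(R5) = 0.0004695+0.000j S between n1,n0
  Y(R6) = 0.006135+0.000j S between n0,n3
  Y(R7) = 0.003257+0.000j S between n3,n2
  Y(R8) = 0.02370+0.000j S between n3,n4
  Y(R9) = 0.006173+0.000j S between n0,n4
  Y(R10) = 0.3067+0.000j S between n3,n0
  Y(R11) = 0.1475+0.000j S between n4,n3
  Y(R12) = 0.2198+0.000j S between n1,n4
  I2: injects 0.161 A into n2 (from n0)
  Y(R13) = 0.0004717+0.000j S between n0,n1
  I3: injects 0.00241 A into n4 (from n1)
  V1: constraint V(n4)−V(n3) = 15.6
Assemble and solve the 5×5 MNA system:
  V(n1)=10.81-5.617j  V(n2)=12.12+0.07487j  V(n3)=-0.7319+0.2880j  V(n4)=14.87+0.2880j
  i(V1)=-3.675-1.300j

-0.04185+0.0006943j A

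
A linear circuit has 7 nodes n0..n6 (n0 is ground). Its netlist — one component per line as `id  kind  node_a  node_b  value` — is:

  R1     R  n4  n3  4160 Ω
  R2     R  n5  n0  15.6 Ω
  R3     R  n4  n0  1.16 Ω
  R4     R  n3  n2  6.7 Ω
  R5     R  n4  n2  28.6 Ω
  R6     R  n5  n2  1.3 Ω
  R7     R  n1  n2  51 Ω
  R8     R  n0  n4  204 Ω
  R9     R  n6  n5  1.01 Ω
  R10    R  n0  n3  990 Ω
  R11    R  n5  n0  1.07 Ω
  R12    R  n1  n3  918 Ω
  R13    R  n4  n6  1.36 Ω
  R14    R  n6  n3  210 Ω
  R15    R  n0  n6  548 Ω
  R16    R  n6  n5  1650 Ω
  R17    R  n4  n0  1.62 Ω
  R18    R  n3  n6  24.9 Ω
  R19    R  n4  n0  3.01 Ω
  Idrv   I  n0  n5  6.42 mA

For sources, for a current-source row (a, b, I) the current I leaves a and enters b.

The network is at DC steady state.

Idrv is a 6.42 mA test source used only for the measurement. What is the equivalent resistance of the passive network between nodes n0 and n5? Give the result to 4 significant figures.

R_eq = 0.7312 Ω

Element admittances at DC:
  Y(R1) = 0.0002404 S between n4,n3
  Y(R2) = 0.06410 S between n5,n0
  Y(R3) = 0.8621 S between n4,n0
  Y(R4) = 0.1493 S between n3,n2
  Y(R5) = 0.03497 S between n4,n2
  Y(R6) = 0.7692 S between n5,n2
  Y(R7) = 0.01961 S between n1,n2
  Y(R8) = 0.004902 S between n0,n4
  Y(R9) = 0.9901 S between n6,n5
  Y(R10) = 0.001010 S between n0,n3
  Y(R11) = 0.9346 S between n5,n0
  Y(R12) = 0.001089 S between n1,n3
  Y(R13) = 0.7353 S between n4,n6
  Y(R14) = 0.004762 S between n6,n3
  Y(R15) = 0.001825 S between n0,n6
  Y(R16) = 0.0006061 S between n6,n5
  Y(R17) = 0.6173 S between n4,n0
  Y(R18) = 0.04016 S between n3,n6
  Y(R19) = 0.3322 S between n4,n0
  Idrv: injects 0.00642 A into n5 (from n0)
Assemble and solve the 6×6 MNA system:
  V(n1)=0.004451  V(n2)=0.004469  V(n3)=0.004133  V(n4)=0.0009480  V(n5)=0.004694  V(n6)=0.003121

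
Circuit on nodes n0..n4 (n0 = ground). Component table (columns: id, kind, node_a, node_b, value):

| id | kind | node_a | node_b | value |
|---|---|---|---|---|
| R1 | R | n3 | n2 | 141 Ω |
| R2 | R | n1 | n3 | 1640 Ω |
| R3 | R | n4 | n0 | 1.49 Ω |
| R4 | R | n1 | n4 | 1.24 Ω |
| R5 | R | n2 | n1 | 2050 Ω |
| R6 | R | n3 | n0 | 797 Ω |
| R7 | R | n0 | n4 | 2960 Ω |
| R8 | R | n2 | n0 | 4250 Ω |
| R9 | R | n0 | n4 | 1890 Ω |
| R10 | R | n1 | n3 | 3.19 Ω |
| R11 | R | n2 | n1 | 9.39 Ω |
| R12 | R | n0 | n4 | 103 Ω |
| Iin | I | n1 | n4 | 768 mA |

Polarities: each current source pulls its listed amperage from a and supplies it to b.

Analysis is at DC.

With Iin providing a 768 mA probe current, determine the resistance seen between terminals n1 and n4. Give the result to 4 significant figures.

R_eq = 1.238 Ω

MNA unknowns: 4 node voltages V₁..V_4
R1: Y=0.007092 on G[3,2]
R2: Y=0.0006098 on G[1,3]
R3: Y=0.6711 on G[4,0]
R4: Y=0.8065 on G[1,4]
R5: Y=0.0004878 on G[2,1]
R6: Y=0.001255 on G[3,0]
R7: Y=0.0003378 on G[0,4]
R8: Y=0.0002353 on G[2,0]
R9: Y=0.0005291 on G[0,4]
R10: Y=0.3135 on G[1,3]
R11: Y=0.1065 on G[2,1]
R12: Y=0.009709 on G[0,4]
Iin: z[1]−=0.768, z[4]+=0.768
solve → V1=-0.9485, V2=-0.9463, V3=-0.9448, V4=0.002065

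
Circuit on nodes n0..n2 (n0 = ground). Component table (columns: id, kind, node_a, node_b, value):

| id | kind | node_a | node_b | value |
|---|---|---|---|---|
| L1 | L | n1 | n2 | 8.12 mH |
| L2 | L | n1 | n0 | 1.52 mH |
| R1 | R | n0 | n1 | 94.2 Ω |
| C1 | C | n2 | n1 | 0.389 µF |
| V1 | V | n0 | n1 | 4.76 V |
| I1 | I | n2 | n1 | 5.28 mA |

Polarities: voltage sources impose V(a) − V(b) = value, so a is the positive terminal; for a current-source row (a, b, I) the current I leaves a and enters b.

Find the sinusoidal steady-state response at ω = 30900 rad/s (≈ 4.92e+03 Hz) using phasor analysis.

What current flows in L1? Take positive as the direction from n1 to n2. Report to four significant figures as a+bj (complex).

MNA unknowns: 2 node voltages V₁..V_2 plus 1 source current (V1)
L1: Y=0.000-0.003986j on G[1,2]
L2: Y=0.000-0.02129j on G[1,0]
R1: Y=0.01062+0.000j on G[0,1]
C1: Y=0.000+0.01202j on G[2,1]
V1: row V0−V1=4.76, i_V1 at 0,1
I1: z[2]−=0.00528, z[1]+=0.00528
solve → V1=-4.760+0.000j, V2=-4.760+0.6572j
aux → i_V1=-0.05053+0.1013j

-0.002619+0.000j A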